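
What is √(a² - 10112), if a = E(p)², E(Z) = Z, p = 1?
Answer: I*√10111 ≈ 100.55*I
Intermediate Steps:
a = 1 (a = 1² = 1)
√(a² - 10112) = √(1² - 10112) = √(1 - 10112) = √(-10111) = I*√10111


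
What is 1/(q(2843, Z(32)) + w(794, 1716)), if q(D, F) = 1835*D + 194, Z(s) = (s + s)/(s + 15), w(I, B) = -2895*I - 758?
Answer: 1/2917711 ≈ 3.4273e-7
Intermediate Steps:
w(I, B) = -758 - 2895*I
Z(s) = 2*s/(15 + s) (Z(s) = (2*s)/(15 + s) = 2*s/(15 + s))
q(D, F) = 194 + 1835*D
1/(q(2843, Z(32)) + w(794, 1716)) = 1/((194 + 1835*2843) + (-758 - 2895*794)) = 1/((194 + 5216905) + (-758 - 2298630)) = 1/(5217099 - 2299388) = 1/2917711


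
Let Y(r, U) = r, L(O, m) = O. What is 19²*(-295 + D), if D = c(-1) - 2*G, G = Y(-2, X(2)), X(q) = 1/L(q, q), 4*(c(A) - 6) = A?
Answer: -411901/4 ≈ -1.0298e+5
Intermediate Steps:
c(A) = 6 + A/4
X(q) = 1/q
G = -2
D = 39/4 (D = (6 + (¼)*(-1)) - 2*(-2) = (6 - ¼) + 4 = 23/4 + 4 = 39/4 ≈ 9.7500)
19²*(-295 + D) = 19²*(-295 + 39/4) = 361*(-1141/4) = -411901/4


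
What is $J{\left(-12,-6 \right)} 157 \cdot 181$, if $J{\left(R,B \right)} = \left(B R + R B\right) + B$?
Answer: $3921546$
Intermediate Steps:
$J{\left(R,B \right)} = B + 2 B R$ ($J{\left(R,B \right)} = \left(B R + B R\right) + B = 2 B R + B = B + 2 B R$)
$J{\left(-12,-6 \right)} 157 \cdot 181 = - 6 \left(1 + 2 \left(-12\right)\right) 157 \cdot 181 = - 6 \left(1 - 24\right) 157 \cdot 181 = \left(-6\right) \left(-23\right) 157 \cdot 181 = 138 \cdot 157 \cdot 181 = 21666 \cdot 181 = 3921546$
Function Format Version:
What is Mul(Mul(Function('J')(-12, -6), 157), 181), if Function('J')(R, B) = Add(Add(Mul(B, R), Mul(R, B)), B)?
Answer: 3921546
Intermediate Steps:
Function('J')(R, B) = Add(B, Mul(2, B, R)) (Function('J')(R, B) = Add(Add(Mul(B, R), Mul(B, R)), B) = Add(Mul(2, B, R), B) = Add(B, Mul(2, B, R)))
Mul(Mul(Function('J')(-12, -6), 157), 181) = Mul(Mul(Mul(-6, Add(1, Mul(2, -12))), 157), 181) = Mul(Mul(Mul(-6, Add(1, -24)), 157), 181) = Mul(Mul(Mul(-6, -23), 157), 181) = Mul(Mul(138, 157), 181) = Mul(21666, 181) = 3921546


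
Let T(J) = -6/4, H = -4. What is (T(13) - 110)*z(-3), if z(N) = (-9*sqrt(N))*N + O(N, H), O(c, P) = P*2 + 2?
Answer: 669 - 6021*I*sqrt(3)/2 ≈ 669.0 - 5214.3*I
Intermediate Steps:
O(c, P) = 2 + 2*P (O(c, P) = 2*P + 2 = 2 + 2*P)
T(J) = -3/2 (T(J) = -6*1/4 = -3/2)
z(N) = -6 - 9*N**(3/2) (z(N) = (-9*sqrt(N))*N + (2 + 2*(-4)) = -9*N**(3/2) + (2 - 8) = -9*N**(3/2) - 6 = -6 - 9*N**(3/2))
(T(13) - 110)*z(-3) = (-3/2 - 110)*(-6 - (-27)*I*sqrt(3)) = -223*(-6 - (-27)*I*sqrt(3))/2 = -223*(-6 + 27*I*sqrt(3))/2 = 669 - 6021*I*sqrt(3)/2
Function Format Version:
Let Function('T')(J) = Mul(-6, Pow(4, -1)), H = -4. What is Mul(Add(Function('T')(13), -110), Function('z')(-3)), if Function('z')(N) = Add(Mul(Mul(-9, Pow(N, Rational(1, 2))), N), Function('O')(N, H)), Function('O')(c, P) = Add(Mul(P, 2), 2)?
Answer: Add(669, Mul(Rational(-6021, 2), I, Pow(3, Rational(1, 2)))) ≈ Add(669.00, Mul(-5214.3, I))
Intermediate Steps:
Function('O')(c, P) = Add(2, Mul(2, P)) (Function('O')(c, P) = Add(Mul(2, P), 2) = Add(2, Mul(2, P)))
Function('T')(J) = Rational(-3, 2) (Function('T')(J) = Mul(-6, Rational(1, 4)) = Rational(-3, 2))
Function('z')(N) = Add(-6, Mul(-9, Pow(N, Rational(3, 2)))) (Function('z')(N) = Add(Mul(Mul(-9, Pow(N, Rational(1, 2))), N), Add(2, Mul(2, -4))) = Add(Mul(-9, Pow(N, Rational(3, 2))), Add(2, -8)) = Add(Mul(-9, Pow(N, Rational(3, 2))), -6) = Add(-6, Mul(-9, Pow(N, Rational(3, 2)))))
Mul(Add(Function('T')(13), -110), Function('z')(-3)) = Mul(Add(Rational(-3, 2), -110), Add(-6, Mul(-9, Pow(-3, Rational(3, 2))))) = Mul(Rational(-223, 2), Add(-6, Mul(-9, Mul(-3, I, Pow(3, Rational(1, 2)))))) = Mul(Rational(-223, 2), Add(-6, Mul(27, I, Pow(3, Rational(1, 2))))) = Add(669, Mul(Rational(-6021, 2), I, Pow(3, Rational(1, 2))))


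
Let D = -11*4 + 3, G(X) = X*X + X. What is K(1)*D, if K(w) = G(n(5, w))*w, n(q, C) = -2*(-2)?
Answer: -820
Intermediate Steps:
n(q, C) = 4
G(X) = X + X**2 (G(X) = X**2 + X = X + X**2)
D = -41 (D = -44 + 3 = -41)
K(w) = 20*w (K(w) = (4*(1 + 4))*w = (4*5)*w = 20*w)
K(1)*D = (20*1)*(-41) = 20*(-41) = -820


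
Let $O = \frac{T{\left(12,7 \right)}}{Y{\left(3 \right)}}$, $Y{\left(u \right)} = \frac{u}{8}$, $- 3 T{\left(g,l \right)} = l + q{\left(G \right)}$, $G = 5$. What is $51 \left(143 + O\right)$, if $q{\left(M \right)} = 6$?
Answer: $\frac{20111}{3} \approx 6703.7$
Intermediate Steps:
$T{\left(g,l \right)} = -2 - \frac{l}{3}$ ($T{\left(g,l \right)} = - \frac{l + 6}{3} = - \frac{6 + l}{3} = -2 - \frac{l}{3}$)
$Y{\left(u \right)} = \frac{u}{8}$ ($Y{\left(u \right)} = u \frac{1}{8} = \frac{u}{8}$)
$O = - \frac{104}{9}$ ($O = \frac{-2 - \frac{7}{3}}{\frac{1}{8} \cdot 3} = \frac{-2 - \frac{7}{3}}{\frac{3}{8}} = \left(- \frac{13}{3}\right) \frac{8}{3} = - \frac{104}{9} \approx -11.556$)
$51 \left(143 + O\right) = 51 \left(143 - \frac{104}{9}\right) = 51 \cdot \frac{1183}{9} = \frac{20111}{3}$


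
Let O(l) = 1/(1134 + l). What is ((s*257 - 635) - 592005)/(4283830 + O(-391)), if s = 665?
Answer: -313349105/3182885691 ≈ -0.098448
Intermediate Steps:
((s*257 - 635) - 592005)/(4283830 + O(-391)) = ((665*257 - 635) - 592005)/(4283830 + 1/(1134 - 391)) = ((170905 - 635) - 592005)/(4283830 + 1/743) = (170270 - 592005)/(4283830 + 1/743) = -421735/3182885691/743 = -421735*743/3182885691 = -313349105/3182885691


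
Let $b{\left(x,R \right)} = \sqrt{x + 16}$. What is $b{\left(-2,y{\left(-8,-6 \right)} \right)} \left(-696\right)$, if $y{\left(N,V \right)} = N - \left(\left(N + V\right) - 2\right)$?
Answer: $- 696 \sqrt{14} \approx -2604.2$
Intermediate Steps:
$y{\left(N,V \right)} = 2 - V$ ($y{\left(N,V \right)} = N - \left(-2 + N + V\right) = 2 - V$)
$b{\left(x,R \right)} = \sqrt{16 + x}$
$b{\left(-2,y{\left(-8,-6 \right)} \right)} \left(-696\right) = \sqrt{16 - 2} \left(-696\right) = \sqrt{14} \left(-696\right) = - 696 \sqrt{14}$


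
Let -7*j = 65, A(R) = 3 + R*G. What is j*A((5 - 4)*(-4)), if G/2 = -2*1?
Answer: -1235/7 ≈ -176.43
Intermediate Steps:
G = -4 (G = 2*(-2*1) = 2*(-2) = -4)
A(R) = 3 - 4*R (A(R) = 3 + R*(-4) = 3 - 4*R)
j = -65/7 (j = -⅐*65 = -65/7 ≈ -9.2857)
j*A((5 - 4)*(-4)) = -65*(3 - 4*(5 - 4)*(-4))/7 = -65*(3 - 4*(-4))/7 = -65*(3 + 16)/7 = -65/7*19 = -1235/7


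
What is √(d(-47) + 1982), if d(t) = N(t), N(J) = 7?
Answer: 3*√221 ≈ 44.598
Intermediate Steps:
d(t) = 7
√(d(-47) + 1982) = √(7 + 1982) = √1989 = 3*√221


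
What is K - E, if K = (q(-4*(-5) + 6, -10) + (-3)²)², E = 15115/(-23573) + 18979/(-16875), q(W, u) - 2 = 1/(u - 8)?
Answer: 580207339229/4773532500 ≈ 121.55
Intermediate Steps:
q(W, u) = 2 + 1/(-8 + u) (q(W, u) = 2 + 1/(u - 8) = 2 + 1/(-8 + u))
E = -702457592/397794375 (E = 15115*(-1/23573) + 18979*(-1/16875) = -15115/23573 - 18979/16875 = -702457592/397794375 ≈ -1.7659)
K = 38809/324 (K = ((-15 + 2*(-10))/(-8 - 10) + (-3)²)² = ((-15 - 20)/(-18) + 9)² = (-1/18*(-35) + 9)² = (35/18 + 9)² = (197/18)² = 38809/324 ≈ 119.78)
K - E = 38809/324 - 1*(-702457592/397794375) = 38809/324 + 702457592/397794375 = 580207339229/4773532500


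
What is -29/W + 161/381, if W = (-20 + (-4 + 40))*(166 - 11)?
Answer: 388231/944880 ≈ 0.41088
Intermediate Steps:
W = 2480 (W = (-20 + 36)*155 = 16*155 = 2480)
-29/W + 161/381 = -29/2480 + 161/381 = 388231/944880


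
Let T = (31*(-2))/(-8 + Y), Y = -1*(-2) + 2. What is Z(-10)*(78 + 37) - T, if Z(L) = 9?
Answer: 2039/2 ≈ 1019.5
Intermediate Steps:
Y = 4 (Y = 2 + 2 = 4)
T = 31/2 (T = (31*(-2))/(-8 + 4) = -62/(-4) = -¼*(-62) = 31/2 ≈ 15.500)
Z(-10)*(78 + 37) - T = 9*(78 + 37) - 1*31/2 = 9*115 - 31/2 = 1035 - 31/2 = 2039/2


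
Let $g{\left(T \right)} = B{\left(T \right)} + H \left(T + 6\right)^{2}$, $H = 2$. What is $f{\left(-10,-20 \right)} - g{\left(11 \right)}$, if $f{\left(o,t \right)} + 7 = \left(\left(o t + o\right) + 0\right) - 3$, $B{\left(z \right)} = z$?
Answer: $-409$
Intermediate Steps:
$f{\left(o,t \right)} = -10 + o + o t$ ($f{\left(o,t \right)} = -7 - \left(3 - o - o t\right) = -7 + \left(-3 + o + o t\right) = -10 + o + o t$)
$g{\left(T \right)} = T + 2 \left(6 + T\right)^{2}$ ($g{\left(T \right)} = T + 2 \left(T + 6\right)^{2} = T + 2 \left(6 + T\right)^{2}$)
$f{\left(-10,-20 \right)} - g{\left(11 \right)} = \left(-10 - 10 - -200\right) - \left(11 + 2 \left(6 + 11\right)^{2}\right) = \left(-10 - 10 + 200\right) - \left(11 + 2 \cdot 17^{2}\right) = 180 - \left(11 + 2 \cdot 289\right) = 180 - \left(11 + 578\right) = 180 - 589 = -409$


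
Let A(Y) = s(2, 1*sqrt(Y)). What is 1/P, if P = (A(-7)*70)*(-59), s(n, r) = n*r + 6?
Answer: I/(8260*(sqrt(7) - 3*I)) ≈ -2.27e-5 + 2.0019e-5*I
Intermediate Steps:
s(n, r) = 6 + n*r
A(Y) = 6 + 2*sqrt(Y) (A(Y) = 6 + 2*(1*sqrt(Y)) = 6 + 2*sqrt(Y))
P = -24780 - 8260*I*sqrt(7) (P = ((6 + 2*sqrt(-7))*70)*(-59) = ((6 + 2*(I*sqrt(7)))*70)*(-59) = ((6 + 2*I*sqrt(7))*70)*(-59) = (420 + 140*I*sqrt(7))*(-59) = -24780 - 8260*I*sqrt(7) ≈ -24780.0 - 21854.0*I)
1/P = 1/(-24780 - 8260*I*sqrt(7))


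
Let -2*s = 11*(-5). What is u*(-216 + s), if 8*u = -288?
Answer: 6786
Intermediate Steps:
u = -36 (u = (⅛)*(-288) = -36)
s = 55/2 (s = -11*(-5)/2 = -½*(-55) = 55/2 ≈ 27.500)
u*(-216 + s) = -36*(-216 + 55/2) = -36*(-377/2) = 6786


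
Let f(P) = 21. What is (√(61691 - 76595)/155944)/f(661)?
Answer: 3*I*√46/545804 ≈ 3.7279e-5*I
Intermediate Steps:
(√(61691 - 76595)/155944)/f(661) = (√(61691 - 76595)/155944)/21 = (√(-14904)*(1/155944))*(1/21) = ((18*I*√46)*(1/155944))*(1/21) = (9*I*√46/77972)*(1/21) = 3*I*√46/545804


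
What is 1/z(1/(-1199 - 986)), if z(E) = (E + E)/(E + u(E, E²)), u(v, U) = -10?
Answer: 21851/2 ≈ 10926.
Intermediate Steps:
z(E) = 2*E/(-10 + E) (z(E) = (E + E)/(E - 10) = (2*E)/(-10 + E) = 2*E/(-10 + E))
1/z(1/(-1199 - 986)) = 1/(2/((-1199 - 986)*(-10 + 1/(-1199 - 986)))) = 1/(2/(-2185*(-10 + 1/(-2185)))) = 1/(2*(-1/2185)/(-10 - 1/2185)) = 1/(2*(-1/2185)/(-21851/2185)) = 1/(2*(-1/2185)*(-2185/21851)) = 1/(2/21851) = 21851/2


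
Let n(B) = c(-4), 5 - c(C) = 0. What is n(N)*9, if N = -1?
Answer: 45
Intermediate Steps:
c(C) = 5 (c(C) = 5 - 1*0 = 5 + 0 = 5)
n(B) = 5
n(N)*9 = 5*9 = 45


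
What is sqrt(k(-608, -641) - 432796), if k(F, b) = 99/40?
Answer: I*sqrt(173117410)/20 ≈ 657.87*I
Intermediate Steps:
k(F, b) = 99/40 (k(F, b) = 99*(1/40) = 99/40)
sqrt(k(-608, -641) - 432796) = sqrt(99/40 - 432796) = sqrt(-17311741/40) = I*sqrt(173117410)/20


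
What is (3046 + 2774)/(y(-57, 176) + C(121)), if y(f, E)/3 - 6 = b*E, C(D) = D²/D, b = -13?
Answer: -1164/1345 ≈ -0.86543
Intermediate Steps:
C(D) = D
y(f, E) = 18 - 39*E (y(f, E) = 18 + 3*(-13*E) = 18 - 39*E)
(3046 + 2774)/(y(-57, 176) + C(121)) = (3046 + 2774)/((18 - 39*176) + 121) = 5820/((18 - 6864) + 121) = 5820/(-6846 + 121) = 5820/(-6725) = 5820*(-1/6725) = -1164/1345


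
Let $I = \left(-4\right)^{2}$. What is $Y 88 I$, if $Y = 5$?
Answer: $7040$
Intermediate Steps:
$I = 16$
$Y 88 I = 5 \cdot 88 \cdot 16 = 440 \cdot 16 = 7040$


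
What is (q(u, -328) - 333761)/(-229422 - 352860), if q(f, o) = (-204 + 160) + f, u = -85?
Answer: 166945/291141 ≈ 0.57342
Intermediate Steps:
q(f, o) = -44 + f
(q(u, -328) - 333761)/(-229422 - 352860) = ((-44 - 85) - 333761)/(-229422 - 352860) = (-129 - 333761)/(-582282) = -333890*(-1/582282) = 166945/291141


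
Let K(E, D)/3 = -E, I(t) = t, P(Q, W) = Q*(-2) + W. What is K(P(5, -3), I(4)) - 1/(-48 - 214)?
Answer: 10219/262 ≈ 39.004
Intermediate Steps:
P(Q, W) = W - 2*Q (P(Q, W) = -2*Q + W = W - 2*Q)
K(E, D) = -3*E (K(E, D) = 3*(-E) = -3*E)
K(P(5, -3), I(4)) - 1/(-48 - 214) = -3*(-3 - 2*5) - 1/(-48 - 214) = -3*(-3 - 10) - 1/(-262) = -3*(-13) - 1*(-1/262) = 39 + 1/262 = 10219/262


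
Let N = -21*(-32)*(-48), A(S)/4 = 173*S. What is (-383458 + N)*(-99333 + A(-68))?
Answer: 60855956746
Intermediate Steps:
A(S) = 692*S (A(S) = 4*(173*S) = 692*S)
N = -32256 (N = 672*(-48) = -32256)
(-383458 + N)*(-99333 + A(-68)) = (-383458 - 32256)*(-99333 + 692*(-68)) = -415714*(-99333 - 47056) = -415714*(-146389) = 60855956746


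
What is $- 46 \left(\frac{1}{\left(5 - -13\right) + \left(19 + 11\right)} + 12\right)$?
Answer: $- \frac{13271}{24} \approx -552.96$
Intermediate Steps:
$- 46 \left(\frac{1}{\left(5 - -13\right) + \left(19 + 11\right)} + 12\right) = - 46 \left(\frac{1}{\left(5 + 13\right) + 30} + 12\right) = - 46 \left(\frac{1}{18 + 30} + 12\right) = - 46 \left(\frac{1}{48} + 12\right) = \left(-46\right) \frac{577}{48} = - \frac{13271}{24}$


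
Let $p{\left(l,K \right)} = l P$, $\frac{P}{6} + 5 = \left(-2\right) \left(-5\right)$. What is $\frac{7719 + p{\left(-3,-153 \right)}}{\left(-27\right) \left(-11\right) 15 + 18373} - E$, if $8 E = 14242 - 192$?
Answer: $- \frac{20042023}{11414} \approx -1755.9$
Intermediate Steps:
$P = 30$ ($P = -30 + 6 \left(\left(-2\right) \left(-5\right)\right) = -30 + 6 \cdot 10 = -30 + 60 = 30$)
$p{\left(l,K \right)} = 30 l$ ($p{\left(l,K \right)} = l 30 = 30 l$)
$E = \frac{7025}{4}$ ($E = \frac{14242 - 192}{8} = \frac{1}{8} \cdot 14050 = \frac{7025}{4} \approx 1756.3$)
$\frac{7719 + p{\left(-3,-153 \right)}}{\left(-27\right) \left(-11\right) 15 + 18373} - E = \frac{7719 + 30 \left(-3\right)}{\left(-27\right) \left(-11\right) 15 + 18373} - \frac{7025}{4} = \frac{7719 - 90}{297 \cdot 15 + 18373} - \frac{7025}{4} = \frac{7629}{4455 + 18373} - \frac{7025}{4} = \frac{7629}{22828} - \frac{7025}{4} = - \frac{20042023}{11414}$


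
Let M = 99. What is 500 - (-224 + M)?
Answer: 625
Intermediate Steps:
500 - (-224 + M) = 500 - (-224 + 99) = 500 - 1*(-125) = 500 + 125 = 625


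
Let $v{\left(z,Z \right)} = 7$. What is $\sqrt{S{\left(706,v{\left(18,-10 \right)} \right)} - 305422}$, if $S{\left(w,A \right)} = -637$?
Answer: $13 i \sqrt{1811} \approx 553.23 i$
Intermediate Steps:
$\sqrt{S{\left(706,v{\left(18,-10 \right)} \right)} - 305422} = \sqrt{-637 - 305422} = \sqrt{-306059} = 13 i \sqrt{1811}$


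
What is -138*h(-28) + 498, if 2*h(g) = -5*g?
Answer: -9162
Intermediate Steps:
h(g) = -5*g/2 (h(g) = (-5*g)/2 = -5*g/2)
-138*h(-28) + 498 = -(-345)*(-28) + 498 = -138*70 + 498 = -9660 + 498 = -9162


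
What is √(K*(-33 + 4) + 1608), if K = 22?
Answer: √970 ≈ 31.145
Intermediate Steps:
√(K*(-33 + 4) + 1608) = √(22*(-33 + 4) + 1608) = √(22*(-29) + 1608) = √(-638 + 1608) = √970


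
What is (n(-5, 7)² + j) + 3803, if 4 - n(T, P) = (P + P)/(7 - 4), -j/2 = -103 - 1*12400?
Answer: 259285/9 ≈ 28809.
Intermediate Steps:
j = 25006 (j = -2*(-103 - 1*12400) = -2*(-103 - 12400) = -2*(-12503) = 25006)
n(T, P) = 4 - 2*P/3 (n(T, P) = 4 - (P + P)/(7 - 4) = 4 - 2*P/3)
(n(-5, 7)² + j) + 3803 = ((4 - ⅔*7)² + 25006) + 3803 = ((4 - 14/3)² + 25006) + 3803 = ((-⅔)² + 25006) + 3803 = (4/9 + 25006) + 3803 = 225058/9 + 3803 = 259285/9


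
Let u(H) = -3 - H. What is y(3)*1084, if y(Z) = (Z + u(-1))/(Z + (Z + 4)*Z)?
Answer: 271/6 ≈ 45.167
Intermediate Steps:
y(Z) = (-2 + Z)/(Z + Z*(4 + Z)) (y(Z) = (Z + (-3 - 1*(-1)))/(Z + (Z + 4)*Z) = (Z + (-3 + 1))/(Z + (4 + Z)*Z) = (Z - 2)/(Z + Z*(4 + Z)) = (-2 + Z)/(Z + Z*(4 + Z)))
y(3)*1084 = ((-2 + 3)/(3*(5 + 3)))*1084 = ((⅓)*1/8)*1084 = ((⅓)*(⅛)*1)*1084 = (1/24)*1084 = 271/6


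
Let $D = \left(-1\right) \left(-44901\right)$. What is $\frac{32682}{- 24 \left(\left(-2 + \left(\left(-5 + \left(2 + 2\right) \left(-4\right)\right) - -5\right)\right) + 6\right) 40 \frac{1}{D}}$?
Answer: $\frac{81525249}{640} \approx 1.2738 \cdot 10^{5}$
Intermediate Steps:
$D = 44901$
$\frac{32682}{- 24 \left(\left(-2 + \left(\left(-5 + \left(2 + 2\right) \left(-4\right)\right) - -5\right)\right) + 6\right) 40 \frac{1}{D}} = \frac{32682}{- 24 \left(\left(-2 + \left(\left(-5 + \left(2 + 2\right) \left(-4\right)\right) - -5\right)\right) + 6\right) 40 \cdot \frac{1}{44901}} = \frac{32682}{- 24 \left(\left(-2 + \left(\left(-5 + 4 \left(-4\right)\right) + 5\right)\right) + 6\right) 40 \cdot \frac{1}{44901}} = \frac{32682}{- 24 \left(\left(-2 + \left(\left(-5 - 16\right) + 5\right)\right) + 6\right) 40 \cdot \frac{1}{44901}} = \frac{32682}{- 24 \left(\left(-2 + \left(-21 + 5\right)\right) + 6\right) 40 \cdot \frac{1}{44901}} = \frac{32682}{- 24 \left(\left(-2 - 16\right) + 6\right) 40 \cdot \frac{1}{44901}} = \frac{32682}{- 24 \left(-18 + 6\right) 40 \cdot \frac{1}{44901}} = \frac{32682}{\left(-24\right) \left(-12\right) 40 \cdot \frac{1}{44901}} = \frac{32682}{288 \cdot 40 \cdot \frac{1}{44901}} = \frac{32682}{11520 \cdot \frac{1}{44901}} = \frac{32682}{\frac{1280}{4989}} = 32682 \cdot \frac{4989}{1280} = \frac{81525249}{640}$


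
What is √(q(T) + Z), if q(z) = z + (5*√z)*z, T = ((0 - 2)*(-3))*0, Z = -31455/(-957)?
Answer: 3*√371635/319 ≈ 5.7331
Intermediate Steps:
Z = 10485/319 (Z = -31455*(-1/957) = 10485/319 ≈ 32.868)
T = 0 (T = -2*(-3)*0 = 6*0 = 0)
q(z) = z + 5*z^(3/2)
√(q(T) + Z) = √((0 + 5*0^(3/2)) + 10485/319) = √((0 + 5*0) + 10485/319) = √((0 + 0) + 10485/319) = √(0 + 10485/319) = √(10485/319) = 3*√371635/319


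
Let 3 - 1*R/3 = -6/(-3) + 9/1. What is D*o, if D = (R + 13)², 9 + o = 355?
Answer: 41866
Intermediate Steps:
o = 346 (o = -9 + 355 = 346)
R = -24 (R = 9 - 3*(-6/(-3) + 9/1) = 9 - 3*(-6*(-⅓) + 9*1) = 9 - 3*(2 + 9) = 9 - 3*11 = 9 - 33 = -24)
D = 121 (D = (-24 + 13)² = (-11)² = 121)
D*o = 121*346 = 41866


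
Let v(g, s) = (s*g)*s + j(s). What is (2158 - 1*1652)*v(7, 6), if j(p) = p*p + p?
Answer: 148764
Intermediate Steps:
j(p) = p + p² (j(p) = p² + p = p + p²)
v(g, s) = g*s² + s*(1 + s) (v(g, s) = (s*g)*s + s*(1 + s) = (g*s)*s + s*(1 + s) = g*s² + s*(1 + s))
(2158 - 1*1652)*v(7, 6) = (2158 - 1*1652)*(6*(1 + 6 + 7*6)) = (2158 - 1652)*(6*(1 + 6 + 42)) = 506*(6*49) = 506*294 = 148764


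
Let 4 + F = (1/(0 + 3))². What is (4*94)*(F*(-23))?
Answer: 302680/9 ≈ 33631.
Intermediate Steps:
F = -35/9 (F = -4 + (1/(0 + 3))² = -4 + (1/3)² = -4 + (⅓)² = -4 + ⅑ = -35/9 ≈ -3.8889)
(4*94)*(F*(-23)) = (4*94)*(-35/9*(-23)) = 376*(805/9) = 302680/9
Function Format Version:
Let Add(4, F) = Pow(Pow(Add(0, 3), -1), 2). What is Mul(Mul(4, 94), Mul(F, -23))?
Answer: Rational(302680, 9) ≈ 33631.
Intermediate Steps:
F = Rational(-35, 9) (F = Add(-4, Pow(Pow(Add(0, 3), -1), 2)) = Add(-4, Pow(Pow(3, -1), 2)) = Add(-4, Pow(Rational(1, 3), 2)) = Add(-4, Rational(1, 9)) = Rational(-35, 9) ≈ -3.8889)
Mul(Mul(4, 94), Mul(F, -23)) = Mul(Mul(4, 94), Mul(Rational(-35, 9), -23)) = Mul(376, Rational(805, 9)) = Rational(302680, 9)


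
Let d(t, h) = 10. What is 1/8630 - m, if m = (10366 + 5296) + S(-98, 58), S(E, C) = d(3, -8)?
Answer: -135249359/8630 ≈ -15672.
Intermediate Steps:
S(E, C) = 10
m = 15672 (m = (10366 + 5296) + 10 = 15662 + 10 = 15672)
1/8630 - m = 1/8630 - 1*15672 = 1/8630 - 15672 = -135249359/8630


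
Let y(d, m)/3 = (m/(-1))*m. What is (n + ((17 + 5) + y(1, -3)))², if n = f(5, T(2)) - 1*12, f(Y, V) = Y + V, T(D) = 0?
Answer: 144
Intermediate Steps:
y(d, m) = -3*m² (y(d, m) = 3*((m/(-1))*m) = 3*((m*(-1))*m) = 3*((-m)*m) = 3*(-m²) = -3*m²)
f(Y, V) = V + Y
n = -7 (n = (0 + 5) - 1*12 = 5 - 12 = -7)
(n + ((17 + 5) + y(1, -3)))² = (-7 + ((17 + 5) - 3*(-3)²))² = (-7 + (22 - 3*9))² = (-7 + (22 - 27))² = (-7 - 5)² = (-12)² = 144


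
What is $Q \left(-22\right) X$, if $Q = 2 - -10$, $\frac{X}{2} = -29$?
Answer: $15312$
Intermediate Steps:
$X = -58$ ($X = 2 \left(-29\right) = -58$)
$Q = 12$ ($Q = 2 + 10 = 12$)
$Q \left(-22\right) X = 12 \left(-22\right) \left(-58\right) = \left(-264\right) \left(-58\right) = 15312$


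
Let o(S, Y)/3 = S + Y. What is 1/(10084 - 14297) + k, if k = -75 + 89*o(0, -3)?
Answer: -3690589/4213 ≈ -876.00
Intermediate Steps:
o(S, Y) = 3*S + 3*Y (o(S, Y) = 3*(S + Y) = 3*S + 3*Y)
k = -876 (k = -75 + 89*(3*0 + 3*(-3)) = -75 + 89*(0 - 9) = -75 + 89*(-9) = -75 - 801 = -876)
1/(10084 - 14297) + k = 1/(10084 - 14297) - 876 = 1/(-4213) - 876 = -1/4213 - 876 = -3690589/4213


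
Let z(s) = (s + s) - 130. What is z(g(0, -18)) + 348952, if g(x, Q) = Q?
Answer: 348786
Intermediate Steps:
z(s) = -130 + 2*s (z(s) = 2*s - 130 = -130 + 2*s)
z(g(0, -18)) + 348952 = (-130 + 2*(-18)) + 348952 = (-130 - 36) + 348952 = -166 + 348952 = 348786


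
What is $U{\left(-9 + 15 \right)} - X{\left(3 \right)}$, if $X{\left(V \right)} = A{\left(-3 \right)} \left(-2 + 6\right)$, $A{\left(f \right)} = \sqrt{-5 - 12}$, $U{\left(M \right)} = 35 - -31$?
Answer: $66 - 4 i \sqrt{17} \approx 66.0 - 16.492 i$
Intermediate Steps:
$U{\left(M \right)} = 66$ ($U{\left(M \right)} = 35 + 31 = 66$)
$A{\left(f \right)} = i \sqrt{17}$ ($A{\left(f \right)} = \sqrt{-5 - 12} = \sqrt{-17} = i \sqrt{17}$)
$X{\left(V \right)} = 4 i \sqrt{17}$ ($X{\left(V \right)} = i \sqrt{17} \left(-2 + 6\right) = i \sqrt{17} \cdot 4 = 4 i \sqrt{17}$)
$U{\left(-9 + 15 \right)} - X{\left(3 \right)} = 66 - 4 i \sqrt{17}$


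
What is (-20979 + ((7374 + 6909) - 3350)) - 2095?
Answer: -12141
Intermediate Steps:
(-20979 + ((7374 + 6909) - 3350)) - 2095 = (-20979 + (14283 - 3350)) - 2095 = (-20979 + 10933) - 2095 = -10046 - 2095 = -12141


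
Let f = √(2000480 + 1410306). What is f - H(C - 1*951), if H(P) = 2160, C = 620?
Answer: -2160 + √3410786 ≈ -313.17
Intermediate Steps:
f = √3410786 ≈ 1846.8
f - H(C - 1*951) = √3410786 - 1*2160 = √3410786 - 2160 = -2160 + √3410786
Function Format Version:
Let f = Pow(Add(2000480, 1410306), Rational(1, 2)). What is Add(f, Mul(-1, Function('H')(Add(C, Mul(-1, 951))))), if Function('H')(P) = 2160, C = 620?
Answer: Add(-2160, Pow(3410786, Rational(1, 2))) ≈ -313.17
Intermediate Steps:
f = Pow(3410786, Rational(1, 2)) ≈ 1846.8
Add(f, Mul(-1, Function('H')(Add(C, Mul(-1, 951))))) = Add(Pow(3410786, Rational(1, 2)), Mul(-1, 2160)) = Add(Pow(3410786, Rational(1, 2)), -2160) = Add(-2160, Pow(3410786, Rational(1, 2)))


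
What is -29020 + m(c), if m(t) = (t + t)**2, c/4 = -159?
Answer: 1588964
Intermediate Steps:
c = -636 (c = 4*(-159) = -636)
m(t) = 4*t**2 (m(t) = (2*t)**2 = 4*t**2)
-29020 + m(c) = -29020 + 4*(-636)**2 = -29020 + 4*404496 = -29020 + 1617984 = 1588964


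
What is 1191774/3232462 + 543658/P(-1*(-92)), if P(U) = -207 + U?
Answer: -878608385993/185866565 ≈ -4727.1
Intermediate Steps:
1191774/3232462 + 543658/P(-1*(-92)) = 1191774/3232462 + 543658/(-207 - 1*(-92)) = 1191774*(1/3232462) + 543658/(-207 + 92) = 595887/1616231 + 543658/(-115) = 595887/1616231 + 543658*(-1/115) = 595887/1616231 - 543658/115 = -878608385993/185866565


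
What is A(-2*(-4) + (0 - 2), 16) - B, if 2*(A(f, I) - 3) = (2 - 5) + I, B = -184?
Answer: 387/2 ≈ 193.50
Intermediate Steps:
A(f, I) = 3/2 + I/2 (A(f, I) = 3 + ((2 - 5) + I)/2 = 3 + (-3 + I)/2 = 3 + (-3/2 + I/2) = 3/2 + I/2)
A(-2*(-4) + (0 - 2), 16) - B = (3/2 + (½)*16) - 1*(-184) = (3/2 + 8) + 184 = 19/2 + 184 = 387/2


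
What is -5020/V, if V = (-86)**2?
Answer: -1255/1849 ≈ -0.67875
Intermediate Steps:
V = 7396
-5020/V = -5020/7396 = -5020*1/7396 = -1255/1849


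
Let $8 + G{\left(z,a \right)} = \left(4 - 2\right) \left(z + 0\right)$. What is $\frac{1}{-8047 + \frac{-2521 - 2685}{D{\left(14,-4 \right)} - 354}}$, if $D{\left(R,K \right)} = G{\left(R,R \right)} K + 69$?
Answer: $- \frac{365}{2931949} \approx -0.00012449$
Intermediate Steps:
$G{\left(z,a \right)} = -8 + 2 z$ ($G{\left(z,a \right)} = -8 + \left(4 - 2\right) \left(z + 0\right) = -8 + 2 z$)
$D{\left(R,K \right)} = 69 + K \left(-8 + 2 R\right)$ ($D{\left(R,K \right)} = \left(-8 + 2 R\right) K + 69 = K \left(-8 + 2 R\right) + 69 = 69 + K \left(-8 + 2 R\right)$)
$\frac{1}{-8047 + \frac{-2521 - 2685}{D{\left(14,-4 \right)} - 354}} = \frac{1}{-8047 + \frac{-2521 - 2685}{\left(69 + 2 \left(-4\right) \left(-4 + 14\right)\right) - 354}} = \frac{1}{-8047 - \frac{5206}{\left(69 + 2 \left(-4\right) 10\right) - 354}} = \frac{1}{-8047 - \frac{5206}{\left(69 - 80\right) - 354}} = \frac{1}{-8047 - \frac{5206}{-11 - 354}} = \frac{1}{-8047 - \frac{5206}{-365}} = \frac{1}{-8047 - - \frac{5206}{365}} = \frac{1}{-8047 + \frac{5206}{365}} = \frac{1}{- \frac{2931949}{365}} = - \frac{365}{2931949}$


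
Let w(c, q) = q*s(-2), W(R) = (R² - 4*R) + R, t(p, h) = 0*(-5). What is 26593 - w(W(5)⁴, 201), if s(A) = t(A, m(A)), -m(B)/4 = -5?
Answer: 26593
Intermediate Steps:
m(B) = 20 (m(B) = -4*(-5) = 20)
t(p, h) = 0
W(R) = R² - 3*R
s(A) = 0
w(c, q) = 0 (w(c, q) = q*0 = 0)
26593 - w(W(5)⁴, 201) = 26593 - 1*0 = 26593 + 0 = 26593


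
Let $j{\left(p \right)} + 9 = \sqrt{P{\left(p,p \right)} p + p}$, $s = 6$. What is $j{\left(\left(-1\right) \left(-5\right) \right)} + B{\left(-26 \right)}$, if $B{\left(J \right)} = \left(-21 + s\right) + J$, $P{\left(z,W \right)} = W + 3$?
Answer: $-50 + 3 \sqrt{5} \approx -43.292$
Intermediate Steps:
$P{\left(z,W \right)} = 3 + W$
$B{\left(J \right)} = -15 + J$ ($B{\left(J \right)} = \left(-21 + 6\right) + J = -15 + J$)
$j{\left(p \right)} = -9 + \sqrt{p + p \left(3 + p\right)}$ ($j{\left(p \right)} = -9 + \sqrt{\left(3 + p\right) p + p} = -9 + \sqrt{p \left(3 + p\right) + p} = -9 + \sqrt{p + p \left(3 + p\right)}$)
$j{\left(\left(-1\right) \left(-5\right) \right)} + B{\left(-26 \right)} = \left(-9 + \sqrt{\left(-1\right) \left(-5\right) \left(4 - -5\right)}\right) - 41 = \left(-9 + \sqrt{5 \left(4 + 5\right)}\right) - 41 = \left(-9 + \sqrt{5 \cdot 9}\right) - 41 = \left(-9 + \sqrt{45}\right) - 41 = \left(-9 + 3 \sqrt{5}\right) - 41 = -50 + 3 \sqrt{5}$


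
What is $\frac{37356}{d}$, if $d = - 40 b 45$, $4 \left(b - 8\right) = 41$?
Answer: $- \frac{6226}{5475} \approx -1.1372$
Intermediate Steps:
$b = \frac{73}{4}$ ($b = 8 + \frac{1}{4} \cdot 41 = 8 + \frac{41}{4} = \frac{73}{4} \approx 18.25$)
$d = -32850$ ($d = \left(-40\right) \frac{73}{4} \cdot 45 = \left(-730\right) 45 = -32850$)
$\frac{37356}{d} = \frac{37356}{-32850} = 37356 \left(- \frac{1}{32850}\right) = - \frac{6226}{5475}$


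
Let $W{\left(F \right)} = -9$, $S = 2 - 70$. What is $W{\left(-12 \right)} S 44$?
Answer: $26928$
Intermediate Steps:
$S = -68$
$W{\left(-12 \right)} S 44 = \left(-9\right) \left(-68\right) 44 = 612 \cdot 44 = 26928$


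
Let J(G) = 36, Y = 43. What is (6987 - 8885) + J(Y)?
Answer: -1862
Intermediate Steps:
(6987 - 8885) + J(Y) = (6987 - 8885) + 36 = -1898 + 36 = -1862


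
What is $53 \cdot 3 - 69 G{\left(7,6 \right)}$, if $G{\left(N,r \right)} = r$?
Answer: $-255$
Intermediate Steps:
$53 \cdot 3 - 69 G{\left(7,6 \right)} = 53 \cdot 3 - 414 = 159 - 414 = -255$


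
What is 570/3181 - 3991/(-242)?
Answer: 12833311/769802 ≈ 16.671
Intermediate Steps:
570/3181 - 3991/(-242) = 570*(1/3181) - 3991*(-1/242) = 570/3181 + 3991/242 = 12833311/769802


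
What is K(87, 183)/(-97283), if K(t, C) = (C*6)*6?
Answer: -6588/97283 ≈ -0.067720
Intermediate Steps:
K(t, C) = 36*C (K(t, C) = (6*C)*6 = 36*C)
K(87, 183)/(-97283) = (36*183)/(-97283) = 6588*(-1/97283) = -6588/97283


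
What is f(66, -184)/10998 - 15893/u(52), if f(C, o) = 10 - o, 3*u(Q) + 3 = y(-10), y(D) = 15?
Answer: -87395219/21996 ≈ -3973.2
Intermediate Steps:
u(Q) = 4 (u(Q) = -1 + (1/3)*15 = -1 + 5 = 4)
f(66, -184)/10998 - 15893/u(52) = (10 - 1*(-184))/10998 - 15893/4 = (10 + 184)*(1/10998) - 15893*1/4 = 194*(1/10998) - 15893/4 = 97/5499 - 15893/4 = -87395219/21996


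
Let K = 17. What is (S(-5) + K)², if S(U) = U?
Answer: 144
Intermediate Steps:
(S(-5) + K)² = (-5 + 17)² = 12² = 144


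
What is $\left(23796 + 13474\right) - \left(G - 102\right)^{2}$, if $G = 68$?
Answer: $36114$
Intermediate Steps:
$\left(23796 + 13474\right) - \left(G - 102\right)^{2} = \left(23796 + 13474\right) - \left(68 - 102\right)^{2} = 37270 - \left(-34\right)^{2} = 37270 - 1156 = 36114$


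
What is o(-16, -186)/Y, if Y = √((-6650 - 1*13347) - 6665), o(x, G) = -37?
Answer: 37*I*√26662/26662 ≈ 0.2266*I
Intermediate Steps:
Y = I*√26662 (Y = √((-6650 - 13347) - 6665) = √(-19997 - 6665) = √(-26662) = I*√26662 ≈ 163.29*I)
o(-16, -186)/Y = -37*(-I*√26662/26662) = -(-37)*I*√26662/26662 = 37*I*√26662/26662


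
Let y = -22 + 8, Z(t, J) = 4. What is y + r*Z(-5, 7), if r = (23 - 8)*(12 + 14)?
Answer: 1546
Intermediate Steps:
y = -14
r = 390 (r = 15*26 = 390)
y + r*Z(-5, 7) = -14 + 390*4 = -14 + 1560 = 1546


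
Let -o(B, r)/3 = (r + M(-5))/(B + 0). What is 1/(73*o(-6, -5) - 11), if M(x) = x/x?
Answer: -1/157 ≈ -0.0063694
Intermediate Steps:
M(x) = 1
o(B, r) = -3*(1 + r)/B (o(B, r) = -3*(r + 1)/(B + 0) = -3*(1 + r)/B)
1/(73*o(-6, -5) - 11) = 1/(73*(3*(-1 - 1*(-5))/(-6)) - 11) = 1/(73*(3*(-1/6)*(-1 + 5)) - 11) = 1/(73*(3*(-1/6)*4) - 11) = 1/(73*(-2) - 11) = 1/(-146 - 11) = 1/(-157) = -1/157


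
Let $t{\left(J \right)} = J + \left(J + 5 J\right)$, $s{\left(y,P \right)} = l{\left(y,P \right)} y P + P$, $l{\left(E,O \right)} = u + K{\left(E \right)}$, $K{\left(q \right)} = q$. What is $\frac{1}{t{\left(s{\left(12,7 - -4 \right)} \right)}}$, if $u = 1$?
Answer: $\frac{1}{12089} \approx 8.272 \cdot 10^{-5}$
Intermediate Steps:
$l{\left(E,O \right)} = 1 + E$
$s{\left(y,P \right)} = P + P y \left(1 + y\right)$ ($s{\left(y,P \right)} = \left(1 + y\right) y P + P = y \left(1 + y\right) P + P = P y \left(1 + y\right) + P = P + P y \left(1 + y\right)$)
$t{\left(J \right)} = 7 J$ ($t{\left(J \right)} = J + 6 J = 7 J$)
$\frac{1}{t{\left(s{\left(12,7 - -4 \right)} \right)}} = \frac{1}{7 \left(7 - -4\right) \left(1 + 12 \left(1 + 12\right)\right)} = \frac{1}{7 \left(7 + 4\right) \left(1 + 12 \cdot 13\right)} = \frac{1}{7 \cdot 11 \left(1 + 156\right)} = \frac{1}{7 \cdot 11 \cdot 157} = \frac{1}{7 \cdot 1727} = \frac{1}{12089}$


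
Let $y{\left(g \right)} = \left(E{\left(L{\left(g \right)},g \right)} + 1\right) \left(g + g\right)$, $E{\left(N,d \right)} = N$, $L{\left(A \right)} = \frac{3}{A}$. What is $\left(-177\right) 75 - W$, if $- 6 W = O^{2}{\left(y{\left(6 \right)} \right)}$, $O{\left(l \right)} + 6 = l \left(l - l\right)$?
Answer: $-13269$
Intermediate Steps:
$y{\left(g \right)} = 2 g \left(1 + \frac{3}{g}\right)$ ($y{\left(g \right)} = \left(\frac{3}{g} + 1\right) \left(g + g\right) = \left(1 + \frac{3}{g}\right) 2 g = 2 g \left(1 + \frac{3}{g}\right)$)
$O{\left(l \right)} = -6$ ($O{\left(l \right)} = -6 + l \left(l - l\right) = -6 + l 0 = -6 + 0 = -6$)
$W = -6$ ($W = - \frac{\left(-6\right)^{2}}{6} = \left(- \frac{1}{6}\right) 36 = -6$)
$\left(-177\right) 75 - W = \left(-177\right) 75 - -6 = -13275 + 6 = -13269$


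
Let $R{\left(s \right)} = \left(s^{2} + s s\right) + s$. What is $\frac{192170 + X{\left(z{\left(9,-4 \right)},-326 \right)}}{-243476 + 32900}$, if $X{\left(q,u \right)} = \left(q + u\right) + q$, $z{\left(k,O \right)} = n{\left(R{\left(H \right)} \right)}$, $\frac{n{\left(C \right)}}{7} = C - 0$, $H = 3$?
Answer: $- \frac{32023}{35096} \approx -0.91244$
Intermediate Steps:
$R{\left(s \right)} = s + 2 s^{2}$ ($R{\left(s \right)} = \left(s^{2} + s^{2}\right) + s = 2 s^{2} + s = s + 2 s^{2}$)
$n{\left(C \right)} = 7 C$ ($n{\left(C \right)} = 7 \left(C - 0\right) = 7 \left(C + 0\right) = 7 C$)
$z{\left(k,O \right)} = 147$ ($z{\left(k,O \right)} = 7 \cdot 3 \left(1 + 2 \cdot 3\right) = 7 \cdot 3 \left(1 + 6\right) = 7 \cdot 3 \cdot 7 = 7 \cdot 21 = 147$)
$X{\left(q,u \right)} = u + 2 q$
$\frac{192170 + X{\left(z{\left(9,-4 \right)},-326 \right)}}{-243476 + 32900} = \frac{192170 + \left(-326 + 2 \cdot 147\right)}{-243476 + 32900} = \frac{192170 + \left(-326 + 294\right)}{-210576} = \left(192170 - 32\right) \left(- \frac{1}{210576}\right) = 192138 \left(- \frac{1}{210576}\right) = - \frac{32023}{35096}$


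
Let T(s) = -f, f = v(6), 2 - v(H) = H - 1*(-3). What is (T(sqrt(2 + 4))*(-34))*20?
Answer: -4760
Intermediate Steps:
v(H) = -1 - H (v(H) = 2 - (H - 1*(-3)) = 2 - (H + 3) = 2 - (3 + H) = 2 + (-3 - H) = -1 - H)
f = -7 (f = -1 - 1*6 = -1 - 6 = -7)
T(s) = 7 (T(s) = -1*(-7) = 7)
(T(sqrt(2 + 4))*(-34))*20 = (7*(-34))*20 = -238*20 = -4760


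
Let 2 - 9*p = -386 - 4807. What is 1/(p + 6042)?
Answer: 9/59573 ≈ 0.00015108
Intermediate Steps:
p = 5195/9 (p = 2/9 - (-386 - 4807)/9 = 2/9 - ⅑*(-5193) = 2/9 + 577 = 5195/9 ≈ 577.22)
1/(p + 6042) = 1/(5195/9 + 6042) = 1/(59573/9) = 9/59573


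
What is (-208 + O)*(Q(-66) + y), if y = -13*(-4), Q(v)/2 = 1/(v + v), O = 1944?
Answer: 2978108/33 ≈ 90246.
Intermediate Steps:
Q(v) = 1/v (Q(v) = 2/(v + v) = 2/((2*v)) = 2*(1/(2*v)) = 1/v)
y = 52
(-208 + O)*(Q(-66) + y) = (-208 + 1944)*(1/(-66) + 52) = 1736*(-1/66 + 52) = 1736*(3431/66) = 2978108/33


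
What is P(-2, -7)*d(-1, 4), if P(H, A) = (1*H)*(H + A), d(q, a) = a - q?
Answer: 90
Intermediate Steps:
P(H, A) = H*(A + H)
P(-2, -7)*d(-1, 4) = (-2*(-7 - 2))*(4 - 1*(-1)) = (-2*(-9))*(4 + 1) = 18*5 = 90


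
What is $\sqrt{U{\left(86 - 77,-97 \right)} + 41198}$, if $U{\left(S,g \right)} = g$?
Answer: $\sqrt{41101} \approx 202.73$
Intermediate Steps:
$\sqrt{U{\left(86 - 77,-97 \right)} + 41198} = \sqrt{-97 + 41198} = \sqrt{41101}$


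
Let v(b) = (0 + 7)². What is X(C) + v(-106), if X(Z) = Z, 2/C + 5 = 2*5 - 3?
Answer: 50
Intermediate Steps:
C = 1 (C = 2/(-5 + (2*5 - 3)) = 2/(-5 + (10 - 3)) = 2/(-5 + 7) = 2/2 = 2*(½) = 1)
v(b) = 49 (v(b) = 7² = 49)
X(C) + v(-106) = 1 + 49 = 50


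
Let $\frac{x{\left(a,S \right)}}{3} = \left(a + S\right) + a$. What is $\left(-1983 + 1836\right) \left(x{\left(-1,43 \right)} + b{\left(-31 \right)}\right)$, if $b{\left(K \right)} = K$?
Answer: $-13524$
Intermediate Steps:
$x{\left(a,S \right)} = 3 S + 6 a$ ($x{\left(a,S \right)} = 3 \left(\left(a + S\right) + a\right) = 3 \left(\left(S + a\right) + a\right) = 3 \left(S + 2 a\right) = 3 S + 6 a$)
$\left(-1983 + 1836\right) \left(x{\left(-1,43 \right)} + b{\left(-31 \right)}\right) = \left(-1983 + 1836\right) \left(\left(3 \cdot 43 + 6 \left(-1\right)\right) - 31\right) = - 147 \left(\left(129 - 6\right) - 31\right) = - 147 \left(123 - 31\right) = \left(-147\right) 92 = -13524$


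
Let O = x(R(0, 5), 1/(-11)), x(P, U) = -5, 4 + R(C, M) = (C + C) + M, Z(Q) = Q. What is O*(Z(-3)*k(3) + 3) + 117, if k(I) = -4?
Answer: 42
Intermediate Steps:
R(C, M) = -4 + M + 2*C (R(C, M) = -4 + ((C + C) + M) = -4 + (2*C + M) = -4 + (M + 2*C) = -4 + M + 2*C)
O = -5
O*(Z(-3)*k(3) + 3) + 117 = -5*(-3*(-4) + 3) + 117 = -5*(12 + 3) + 117 = -5*15 + 117 = -75 + 117 = 42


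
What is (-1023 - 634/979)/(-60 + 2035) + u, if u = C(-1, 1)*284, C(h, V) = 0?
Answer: -1002151/1933525 ≈ -0.51830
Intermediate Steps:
u = 0 (u = 0*284 = 0)
(-1023 - 634/979)/(-60 + 2035) + u = (-1023 - 634/979)/(-60 + 2035) + 0 = (-1023 - 634*1/979)/1975 + 0 = (-1023 - 634/979)*(1/1975) + 0 = -1002151/979*1/1975 + 0 = -1002151/1933525 + 0 = -1002151/1933525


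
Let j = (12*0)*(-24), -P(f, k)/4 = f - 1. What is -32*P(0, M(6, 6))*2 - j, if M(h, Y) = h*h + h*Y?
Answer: -256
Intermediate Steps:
M(h, Y) = h² + Y*h
P(f, k) = 4 - 4*f (P(f, k) = -4*(f - 1) = -4*(-1 + f) = 4 - 4*f)
j = 0 (j = 0*(-24) = 0)
-32*P(0, M(6, 6))*2 - j = -32*(4 - 4*0)*2 - 1*0 = -32*(4 + 0)*2 + 0 = -32*4*2 + 0 = -128*2 + 0 = -256 + 0 = -256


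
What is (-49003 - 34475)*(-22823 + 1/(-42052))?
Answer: 40059121993983/21026 ≈ 1.9052e+9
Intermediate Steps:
(-49003 - 34475)*(-22823 + 1/(-42052)) = -83478*(-22823 - 1/42052) = -83478*(-959752797/42052) = 40059121993983/21026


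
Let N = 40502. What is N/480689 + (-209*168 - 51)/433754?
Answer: 60494291/18954616046 ≈ 0.0031915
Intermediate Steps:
N/480689 + (-209*168 - 51)/433754 = 40502/480689 + (-209*168 - 51)/433754 = 40502*(1/480689) + (-35112 - 51)*(1/433754) = 3682/43699 - 35163*1/433754 = 3682/43699 - 35163/433754 = 60494291/18954616046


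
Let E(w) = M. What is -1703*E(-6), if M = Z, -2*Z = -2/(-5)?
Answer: 1703/5 ≈ 340.60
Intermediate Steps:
Z = -⅕ (Z = -(-1)/(-5) = -(-1)*(-1)/5 = -½*⅖ = -⅕ ≈ -0.20000)
M = -⅕ ≈ -0.20000
E(w) = -⅕
-1703*E(-6) = -1703*(-⅕) = 1703/5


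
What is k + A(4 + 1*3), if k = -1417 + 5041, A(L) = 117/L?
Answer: 25485/7 ≈ 3640.7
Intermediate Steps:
k = 3624
k + A(4 + 1*3) = 3624 + 117/(4 + 1*3) = 3624 + 117/(4 + 3) = 3624 + 117/7 = 25485/7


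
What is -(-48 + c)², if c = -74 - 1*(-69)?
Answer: -2809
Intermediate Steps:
c = -5 (c = -74 + 69 = -5)
-(-48 + c)² = -(-48 - 5)² = -1*(-53)² = -1*2809 = -2809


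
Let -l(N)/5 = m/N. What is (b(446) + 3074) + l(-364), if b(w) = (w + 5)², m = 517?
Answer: 75159485/364 ≈ 2.0648e+5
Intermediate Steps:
l(N) = -2585/N
b(w) = (5 + w)²
(b(446) + 3074) + l(-364) = ((5 + 446)² + 3074) - 2585/(-364) = (451² + 3074) - 2585*(-1/364) = (203401 + 3074) + 2585/364 = 206475 + 2585/364 = 75159485/364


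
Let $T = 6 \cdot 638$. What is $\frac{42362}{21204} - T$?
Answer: $- \frac{40563275}{10602} \approx -3826.0$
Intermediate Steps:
$T = 3828$
$\frac{42362}{21204} - T = \frac{42362}{21204} - 3828 = 42362 \cdot \frac{1}{21204} - 3828 = \frac{21181}{10602} - 3828 = - \frac{40563275}{10602}$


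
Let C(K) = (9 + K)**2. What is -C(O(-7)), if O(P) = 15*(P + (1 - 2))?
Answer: -12321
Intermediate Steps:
O(P) = -15 + 15*P (O(P) = 15*(P - 1) = 15*(-1 + P) = -15 + 15*P)
-C(O(-7)) = -(9 + (-15 + 15*(-7)))**2 = -(9 + (-15 - 105))**2 = -(9 - 120)**2 = -1*(-111)**2 = -1*12321 = -12321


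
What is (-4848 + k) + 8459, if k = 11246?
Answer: 14857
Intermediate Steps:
(-4848 + k) + 8459 = (-4848 + 11246) + 8459 = 6398 + 8459 = 14857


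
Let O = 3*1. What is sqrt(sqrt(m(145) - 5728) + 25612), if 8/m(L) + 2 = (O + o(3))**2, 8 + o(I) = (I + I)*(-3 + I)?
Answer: sqrt(13548748 + 46*I*sqrt(757482))/23 ≈ 160.04 + 0.23645*I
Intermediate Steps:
O = 3
o(I) = -8 + 2*I*(-3 + I) (o(I) = -8 + (I + I)*(-3 + I) = -8 + (2*I)*(-3 + I) = -8 + 2*I*(-3 + I))
m(L) = 8/23 (m(L) = 8/(-2 + (3 + (-8 - 6*3 + 2*3**2))**2) = 8/(-2 + (3 + (-8 - 18 + 2*9))**2) = 8/(-2 + (3 + (-8 - 18 + 18))**2) = 8/(-2 + (3 - 8)**2) = 8/(-2 + (-5)**2) = 8/(-2 + 25) = 8/23)
sqrt(sqrt(m(145) - 5728) + 25612) = sqrt(sqrt(8/23 - 5728) + 25612) = sqrt(sqrt(-131736/23) + 25612) = sqrt(2*I*sqrt(757482)/23 + 25612) = sqrt(25612 + 2*I*sqrt(757482)/23)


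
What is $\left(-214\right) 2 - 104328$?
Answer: $-104756$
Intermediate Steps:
$\left(-214\right) 2 - 104328 = -428 - 104328 = -104756$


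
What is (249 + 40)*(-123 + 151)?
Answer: 8092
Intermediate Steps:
(249 + 40)*(-123 + 151) = 289*28 = 8092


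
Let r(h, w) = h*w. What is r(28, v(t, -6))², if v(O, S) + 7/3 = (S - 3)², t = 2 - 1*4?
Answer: 43665664/9 ≈ 4.8517e+6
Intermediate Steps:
t = -2 (t = 2 - 4 = -2)
v(O, S) = -7/3 + (-3 + S)² (v(O, S) = -7/3 + (S - 3)² = -7/3 + (-3 + S)²)
r(28, v(t, -6))² = (28*(-7/3 + (-3 - 6)²))² = (28*(-7/3 + (-9)²))² = (28*(-7/3 + 81))² = (28*(236/3))² = (6608/3)² = 43665664/9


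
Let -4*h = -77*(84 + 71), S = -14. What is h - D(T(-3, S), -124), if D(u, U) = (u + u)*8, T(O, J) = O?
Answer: 12127/4 ≈ 3031.8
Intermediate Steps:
D(u, U) = 16*u (D(u, U) = (2*u)*8 = 16*u)
h = 11935/4 (h = -(-77)*(84 + 71)/4 = -(-77)*155/4 = -¼*(-11935) = 11935/4 ≈ 2983.8)
h - D(T(-3, S), -124) = 11935/4 - 16*(-3) = 11935/4 - 1*(-48) = 11935/4 + 48 = 12127/4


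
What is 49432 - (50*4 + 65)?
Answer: 49167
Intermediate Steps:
49432 - (50*4 + 65) = 49432 - (200 + 65) = 49432 - 1*265 = 49432 - 265 = 49167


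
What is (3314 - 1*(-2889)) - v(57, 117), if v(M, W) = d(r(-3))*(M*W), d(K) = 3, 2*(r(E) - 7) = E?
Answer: -13804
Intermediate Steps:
r(E) = 7 + E/2
v(M, W) = 3*M*W (v(M, W) = 3*(M*W) = 3*M*W)
(3314 - 1*(-2889)) - v(57, 117) = (3314 - 1*(-2889)) - 3*57*117 = (3314 + 2889) - 1*20007 = 6203 - 20007 = -13804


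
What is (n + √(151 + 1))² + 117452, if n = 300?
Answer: 207604 + 1200*√38 ≈ 2.1500e+5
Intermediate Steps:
(n + √(151 + 1))² + 117452 = (300 + √(151 + 1))² + 117452 = (300 + √152)² + 117452 = (300 + 2*√38)² + 117452 = 117452 + (300 + 2*√38)²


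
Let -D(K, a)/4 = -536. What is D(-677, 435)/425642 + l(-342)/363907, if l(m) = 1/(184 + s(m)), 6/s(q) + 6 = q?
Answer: 4162858055602/826437488125137 ≈ 0.0050371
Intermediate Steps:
s(q) = 6/(-6 + q)
D(K, a) = 2144 (D(K, a) = -4*(-536) = 2144)
l(m) = 1/(184 + 6/(-6 + m))
D(-677, 435)/425642 + l(-342)/363907 = 2144/425642 + ((-6 - 342)/(2*(-549 + 92*(-342))))/363907 = 2144*(1/425642) + ((½)*(-348)/(-549 - 31464))*(1/363907) = 1072/212821 + ((½)*(-348)/(-32013))*(1/363907) = 1072/212821 + ((½)*(-1/32013)*(-348))*(1/363907) = 1072/212821 + (58/10671)*(1/363907) = 1072/212821 + 58/3883251597 = 4162858055602/826437488125137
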